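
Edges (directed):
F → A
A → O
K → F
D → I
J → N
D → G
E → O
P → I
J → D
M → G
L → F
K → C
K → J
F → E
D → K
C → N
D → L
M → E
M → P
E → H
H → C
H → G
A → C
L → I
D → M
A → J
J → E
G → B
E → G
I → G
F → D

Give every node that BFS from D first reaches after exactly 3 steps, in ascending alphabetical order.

Level 0: D
Level 1: G, I, K, L, M
Level 2: B, C, E, F, J, P
Level 3: A, H, N, O

A, H, N, O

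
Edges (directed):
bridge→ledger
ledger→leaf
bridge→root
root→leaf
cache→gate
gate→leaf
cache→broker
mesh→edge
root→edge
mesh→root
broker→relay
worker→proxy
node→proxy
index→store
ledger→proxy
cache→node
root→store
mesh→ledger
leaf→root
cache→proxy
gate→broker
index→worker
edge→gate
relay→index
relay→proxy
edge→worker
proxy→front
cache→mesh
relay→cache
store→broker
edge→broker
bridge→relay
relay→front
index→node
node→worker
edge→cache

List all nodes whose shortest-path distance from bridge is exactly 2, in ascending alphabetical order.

cache, edge, front, index, leaf, proxy, store

Level 0: bridge
Level 1: ledger, relay, root
Level 2: cache, edge, front, index, leaf, proxy, store
Level 3: broker, gate, mesh, node, worker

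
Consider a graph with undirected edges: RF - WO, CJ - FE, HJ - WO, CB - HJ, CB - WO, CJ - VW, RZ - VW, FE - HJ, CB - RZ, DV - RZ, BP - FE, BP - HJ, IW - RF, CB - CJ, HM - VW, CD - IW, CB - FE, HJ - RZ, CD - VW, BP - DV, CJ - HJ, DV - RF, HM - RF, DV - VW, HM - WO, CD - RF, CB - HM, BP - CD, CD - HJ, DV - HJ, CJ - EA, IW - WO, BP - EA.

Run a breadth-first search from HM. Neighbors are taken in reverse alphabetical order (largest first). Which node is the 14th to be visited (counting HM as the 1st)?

EA

Visit HM; enqueue WO, VW, RF, CB → queue [WO, VW, RF, CB]
Visit WO; enqueue IW, HJ → queue [VW, RF, CB, IW, HJ]
Visit VW; enqueue RZ, DV, CJ, CD → queue [RF, CB, IW, HJ, RZ, DV, CJ, CD]
Visit RF → queue [CB, IW, HJ, RZ, DV, CJ, CD]
Visit CB; enqueue FE → queue [IW, HJ, RZ, DV, CJ, CD, FE]
Visit IW → queue [HJ, RZ, DV, CJ, CD, FE]
Visit HJ; enqueue BP → queue [RZ, DV, CJ, CD, FE, BP]
Visit RZ → queue [DV, CJ, CD, FE, BP]
Visit DV → queue [CJ, CD, FE, BP]
Visit CJ; enqueue EA → queue [CD, FE, BP, EA]
Visit CD → queue [FE, BP, EA]
Visit FE → queue [BP, EA]
Visit BP → queue [EA]
Visit EA → queue []

Visit order: HM, WO, VW, RF, CB, IW, HJ, RZ, DV, CJ, CD, FE, BP, EA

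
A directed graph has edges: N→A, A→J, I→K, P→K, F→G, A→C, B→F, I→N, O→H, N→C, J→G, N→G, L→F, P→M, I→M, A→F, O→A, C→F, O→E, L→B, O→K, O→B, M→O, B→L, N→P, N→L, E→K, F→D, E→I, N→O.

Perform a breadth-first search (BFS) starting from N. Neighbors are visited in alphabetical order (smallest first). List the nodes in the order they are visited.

N A C G L O P F J B E H K M D I

Visit N; enqueue A, C, G, L, O, P → queue [A, C, G, L, O, P]
Visit A; enqueue F, J → queue [C, G, L, O, P, F, J]
Visit C → queue [G, L, O, P, F, J]
Visit G → queue [L, O, P, F, J]
Visit L; enqueue B → queue [O, P, F, J, B]
Visit O; enqueue E, H, K → queue [P, F, J, B, E, H, K]
Visit P; enqueue M → queue [F, J, B, E, H, K, M]
Visit F; enqueue D → queue [J, B, E, H, K, M, D]
Visit J → queue [B, E, H, K, M, D]
Visit B → queue [E, H, K, M, D]
Visit E; enqueue I → queue [H, K, M, D, I]
Visit H → queue [K, M, D, I]
Visit K → queue [M, D, I]
Visit M → queue [D, I]
Visit D → queue [I]
Visit I → queue []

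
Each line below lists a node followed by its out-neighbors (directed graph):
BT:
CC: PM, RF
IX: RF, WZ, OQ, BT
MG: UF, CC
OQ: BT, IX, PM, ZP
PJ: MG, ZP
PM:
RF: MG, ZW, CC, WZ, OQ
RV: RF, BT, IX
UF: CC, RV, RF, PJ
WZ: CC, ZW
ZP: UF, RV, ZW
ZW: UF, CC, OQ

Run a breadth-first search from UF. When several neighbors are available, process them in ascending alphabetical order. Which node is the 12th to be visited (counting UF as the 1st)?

BT

Visit UF; enqueue CC, PJ, RF, RV → queue [CC, PJ, RF, RV]
Visit CC; enqueue PM → queue [PJ, RF, RV, PM]
Visit PJ; enqueue MG, ZP → queue [RF, RV, PM, MG, ZP]
Visit RF; enqueue OQ, WZ, ZW → queue [RV, PM, MG, ZP, OQ, WZ, ZW]
Visit RV; enqueue BT, IX → queue [PM, MG, ZP, OQ, WZ, ZW, BT, IX]
Visit PM → queue [MG, ZP, OQ, WZ, ZW, BT, IX]
Visit MG → queue [ZP, OQ, WZ, ZW, BT, IX]
Visit ZP → queue [OQ, WZ, ZW, BT, IX]
Visit OQ → queue [WZ, ZW, BT, IX]
Visit WZ → queue [ZW, BT, IX]
Visit ZW → queue [BT, IX]
Visit BT → queue [IX]
Visit IX → queue []

Visit order: UF, CC, PJ, RF, RV, PM, MG, ZP, OQ, WZ, ZW, BT, IX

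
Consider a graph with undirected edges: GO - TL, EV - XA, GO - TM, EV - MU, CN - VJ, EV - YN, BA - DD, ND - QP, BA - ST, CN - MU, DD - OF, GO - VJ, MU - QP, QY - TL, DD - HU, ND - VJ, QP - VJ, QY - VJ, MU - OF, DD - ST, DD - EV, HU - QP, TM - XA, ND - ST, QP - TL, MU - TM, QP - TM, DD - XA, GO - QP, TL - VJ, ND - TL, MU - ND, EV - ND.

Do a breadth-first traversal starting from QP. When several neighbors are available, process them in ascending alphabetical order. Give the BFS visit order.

QP → GO → HU → MU → ND → TL → TM → VJ → DD → CN → EV → OF → ST → QY → XA → BA → YN

Visit QP; enqueue GO, HU, MU, ND, TL, TM, VJ → queue [GO, HU, MU, ND, TL, TM, VJ]
Visit GO → queue [HU, MU, ND, TL, TM, VJ]
Visit HU; enqueue DD → queue [MU, ND, TL, TM, VJ, DD]
Visit MU; enqueue CN, EV, OF → queue [ND, TL, TM, VJ, DD, CN, EV, OF]
Visit ND; enqueue ST → queue [TL, TM, VJ, DD, CN, EV, OF, ST]
Visit TL; enqueue QY → queue [TM, VJ, DD, CN, EV, OF, ST, QY]
Visit TM; enqueue XA → queue [VJ, DD, CN, EV, OF, ST, QY, XA]
Visit VJ → queue [DD, CN, EV, OF, ST, QY, XA]
Visit DD; enqueue BA → queue [CN, EV, OF, ST, QY, XA, BA]
Visit CN → queue [EV, OF, ST, QY, XA, BA]
Visit EV; enqueue YN → queue [OF, ST, QY, XA, BA, YN]
Visit OF → queue [ST, QY, XA, BA, YN]
Visit ST → queue [QY, XA, BA, YN]
Visit QY → queue [XA, BA, YN]
Visit XA → queue [BA, YN]
Visit BA → queue [YN]
Visit YN → queue []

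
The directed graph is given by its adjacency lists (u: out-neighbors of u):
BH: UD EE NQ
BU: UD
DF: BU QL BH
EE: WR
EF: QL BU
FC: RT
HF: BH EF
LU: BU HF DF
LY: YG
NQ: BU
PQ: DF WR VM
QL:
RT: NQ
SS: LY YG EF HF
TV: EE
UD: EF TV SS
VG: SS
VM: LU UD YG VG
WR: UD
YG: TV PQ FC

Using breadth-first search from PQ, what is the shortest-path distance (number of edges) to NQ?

3

Level 0: PQ
Level 1: DF, VM, WR
Level 2: BH, BU, LU, QL, UD, VG, YG
Level 3: EE, EF, FC, HF, NQ, SS, TV
Level 4: LY, RT
NQ first appears at level 3.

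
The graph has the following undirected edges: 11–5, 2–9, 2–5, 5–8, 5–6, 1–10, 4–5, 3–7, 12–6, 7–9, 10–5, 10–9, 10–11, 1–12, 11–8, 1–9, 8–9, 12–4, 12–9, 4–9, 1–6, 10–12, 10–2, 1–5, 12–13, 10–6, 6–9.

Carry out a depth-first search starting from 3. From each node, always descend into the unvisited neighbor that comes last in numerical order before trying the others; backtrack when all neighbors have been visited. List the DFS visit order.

Visit 3
3 → 7
7 → 9
9 → 12
12 → 13
12 → 10
10 → 11
11 → 8
8 → 5
5 → 6
6 → 1
5 → 4
5 → 2

3, 7, 9, 12, 13, 10, 11, 8, 5, 6, 1, 4, 2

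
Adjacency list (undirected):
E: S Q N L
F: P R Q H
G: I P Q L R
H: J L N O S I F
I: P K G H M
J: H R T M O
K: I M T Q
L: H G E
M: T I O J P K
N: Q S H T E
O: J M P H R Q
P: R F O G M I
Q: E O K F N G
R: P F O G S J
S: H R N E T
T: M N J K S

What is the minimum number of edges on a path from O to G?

2

Level 0: O
Level 1: H, J, M, P, Q, R
Level 2: E, F, G, I, K, L, N, S, T
G first appears at level 2.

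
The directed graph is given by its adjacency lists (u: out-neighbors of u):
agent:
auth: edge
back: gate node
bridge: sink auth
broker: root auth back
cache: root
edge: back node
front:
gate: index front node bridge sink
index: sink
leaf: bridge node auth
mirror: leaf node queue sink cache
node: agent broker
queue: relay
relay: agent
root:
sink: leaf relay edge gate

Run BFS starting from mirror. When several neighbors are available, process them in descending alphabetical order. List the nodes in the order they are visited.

Visit mirror; enqueue sink, queue, node, leaf, cache → queue [sink, queue, node, leaf, cache]
Visit sink; enqueue relay, gate, edge → queue [queue, node, leaf, cache, relay, gate, edge]
Visit queue → queue [node, leaf, cache, relay, gate, edge]
Visit node; enqueue broker, agent → queue [leaf, cache, relay, gate, edge, broker, agent]
Visit leaf; enqueue bridge, auth → queue [cache, relay, gate, edge, broker, agent, bridge, auth]
Visit cache; enqueue root → queue [relay, gate, edge, broker, agent, bridge, auth, root]
Visit relay → queue [gate, edge, broker, agent, bridge, auth, root]
Visit gate; enqueue index, front → queue [edge, broker, agent, bridge, auth, root, index, front]
Visit edge; enqueue back → queue [broker, agent, bridge, auth, root, index, front, back]
Visit broker → queue [agent, bridge, auth, root, index, front, back]
Visit agent → queue [bridge, auth, root, index, front, back]
Visit bridge → queue [auth, root, index, front, back]
Visit auth → queue [root, index, front, back]
Visit root → queue [index, front, back]
Visit index → queue [front, back]
Visit front → queue [back]
Visit back → queue []

mirror, sink, queue, node, leaf, cache, relay, gate, edge, broker, agent, bridge, auth, root, index, front, back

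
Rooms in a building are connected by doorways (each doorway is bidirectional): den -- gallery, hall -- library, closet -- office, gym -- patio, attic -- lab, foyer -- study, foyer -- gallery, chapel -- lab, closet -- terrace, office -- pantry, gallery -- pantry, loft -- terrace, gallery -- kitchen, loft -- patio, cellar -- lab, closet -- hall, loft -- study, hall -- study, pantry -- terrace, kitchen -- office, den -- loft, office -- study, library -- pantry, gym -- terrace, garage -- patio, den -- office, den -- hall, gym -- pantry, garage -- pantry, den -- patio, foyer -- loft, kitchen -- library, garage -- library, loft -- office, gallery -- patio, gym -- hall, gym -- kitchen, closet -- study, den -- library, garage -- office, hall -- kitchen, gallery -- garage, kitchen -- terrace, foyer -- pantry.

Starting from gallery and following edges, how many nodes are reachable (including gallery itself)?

15

BFS from gallery visits: gallery, patio, pantry, kitchen, garage, foyer, den, loft, gym, terrace, office, library, hall, study, closet
Reachable nodes: 15 of 19 total.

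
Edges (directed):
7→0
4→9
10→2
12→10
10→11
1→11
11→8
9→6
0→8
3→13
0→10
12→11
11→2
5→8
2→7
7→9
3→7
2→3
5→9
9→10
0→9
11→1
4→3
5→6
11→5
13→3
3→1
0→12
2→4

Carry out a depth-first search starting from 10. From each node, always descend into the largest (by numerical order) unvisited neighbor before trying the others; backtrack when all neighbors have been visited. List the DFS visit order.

10, 11, 8, 5, 9, 6, 2, 7, 0, 12, 4, 3, 13, 1

Visit 10
10 → 11
11 → 8
11 → 5
5 → 9
9 → 6
11 → 2
2 → 7
7 → 0
0 → 12
2 → 4
4 → 3
3 → 13
3 → 1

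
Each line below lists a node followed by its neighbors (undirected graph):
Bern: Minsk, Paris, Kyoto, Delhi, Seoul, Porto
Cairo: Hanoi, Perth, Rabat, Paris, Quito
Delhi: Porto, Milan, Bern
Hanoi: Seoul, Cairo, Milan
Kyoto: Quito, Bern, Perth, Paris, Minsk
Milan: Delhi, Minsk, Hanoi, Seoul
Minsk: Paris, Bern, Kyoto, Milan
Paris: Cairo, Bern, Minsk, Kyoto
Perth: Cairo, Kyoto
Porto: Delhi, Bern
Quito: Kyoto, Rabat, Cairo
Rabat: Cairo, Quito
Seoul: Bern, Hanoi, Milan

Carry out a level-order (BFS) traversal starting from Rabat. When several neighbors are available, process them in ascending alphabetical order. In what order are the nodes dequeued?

Rabat → Cairo → Quito → Hanoi → Paris → Perth → Kyoto → Milan → Seoul → Bern → Minsk → Delhi → Porto

Visit Rabat; enqueue Cairo, Quito → queue [Cairo, Quito]
Visit Cairo; enqueue Hanoi, Paris, Perth → queue [Quito, Hanoi, Paris, Perth]
Visit Quito; enqueue Kyoto → queue [Hanoi, Paris, Perth, Kyoto]
Visit Hanoi; enqueue Milan, Seoul → queue [Paris, Perth, Kyoto, Milan, Seoul]
Visit Paris; enqueue Bern, Minsk → queue [Perth, Kyoto, Milan, Seoul, Bern, Minsk]
Visit Perth → queue [Kyoto, Milan, Seoul, Bern, Minsk]
Visit Kyoto → queue [Milan, Seoul, Bern, Minsk]
Visit Milan; enqueue Delhi → queue [Seoul, Bern, Minsk, Delhi]
Visit Seoul → queue [Bern, Minsk, Delhi]
Visit Bern; enqueue Porto → queue [Minsk, Delhi, Porto]
Visit Minsk → queue [Delhi, Porto]
Visit Delhi → queue [Porto]
Visit Porto → queue []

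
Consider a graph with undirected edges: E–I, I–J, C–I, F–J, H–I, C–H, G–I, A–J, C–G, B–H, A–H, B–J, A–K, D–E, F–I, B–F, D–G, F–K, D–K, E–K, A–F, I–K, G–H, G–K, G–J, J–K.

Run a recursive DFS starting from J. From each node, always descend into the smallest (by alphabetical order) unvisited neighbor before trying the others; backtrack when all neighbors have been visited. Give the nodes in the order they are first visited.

J A F B H C G D E I K

Visit J
J → A
A → F
F → B
B → H
H → C
C → G
G → D
D → E
E → I
I → K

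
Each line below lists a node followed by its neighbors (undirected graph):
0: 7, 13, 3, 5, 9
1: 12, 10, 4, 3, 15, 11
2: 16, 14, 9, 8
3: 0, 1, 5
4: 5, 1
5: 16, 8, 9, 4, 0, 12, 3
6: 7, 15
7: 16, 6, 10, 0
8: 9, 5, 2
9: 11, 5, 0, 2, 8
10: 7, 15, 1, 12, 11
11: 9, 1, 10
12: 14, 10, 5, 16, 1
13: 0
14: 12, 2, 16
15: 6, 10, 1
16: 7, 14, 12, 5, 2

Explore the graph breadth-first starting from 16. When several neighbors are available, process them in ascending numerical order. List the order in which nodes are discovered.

Visit 16; enqueue 2, 5, 7, 12, 14 → queue [2, 5, 7, 12, 14]
Visit 2; enqueue 8, 9 → queue [5, 7, 12, 14, 8, 9]
Visit 5; enqueue 0, 3, 4 → queue [7, 12, 14, 8, 9, 0, 3, 4]
Visit 7; enqueue 6, 10 → queue [12, 14, 8, 9, 0, 3, 4, 6, 10]
Visit 12; enqueue 1 → queue [14, 8, 9, 0, 3, 4, 6, 10, 1]
Visit 14 → queue [8, 9, 0, 3, 4, 6, 10, 1]
Visit 8 → queue [9, 0, 3, 4, 6, 10, 1]
Visit 9; enqueue 11 → queue [0, 3, 4, 6, 10, 1, 11]
Visit 0; enqueue 13 → queue [3, 4, 6, 10, 1, 11, 13]
Visit 3 → queue [4, 6, 10, 1, 11, 13]
Visit 4 → queue [6, 10, 1, 11, 13]
Visit 6; enqueue 15 → queue [10, 1, 11, 13, 15]
Visit 10 → queue [1, 11, 13, 15]
Visit 1 → queue [11, 13, 15]
Visit 11 → queue [13, 15]
Visit 13 → queue [15]
Visit 15 → queue []

16 2 5 7 12 14 8 9 0 3 4 6 10 1 11 13 15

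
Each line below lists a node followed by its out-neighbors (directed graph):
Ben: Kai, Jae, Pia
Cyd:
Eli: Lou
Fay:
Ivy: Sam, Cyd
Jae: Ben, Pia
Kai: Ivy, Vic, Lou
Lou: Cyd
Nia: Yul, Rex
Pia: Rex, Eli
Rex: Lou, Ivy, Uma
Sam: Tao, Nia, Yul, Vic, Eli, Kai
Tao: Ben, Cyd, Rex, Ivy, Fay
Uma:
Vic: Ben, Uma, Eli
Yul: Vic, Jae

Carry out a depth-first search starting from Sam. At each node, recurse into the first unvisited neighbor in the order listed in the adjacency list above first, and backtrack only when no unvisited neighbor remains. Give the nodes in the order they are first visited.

Sam, Tao, Ben, Kai, Ivy, Cyd, Vic, Uma, Eli, Lou, Jae, Pia, Rex, Fay, Nia, Yul

Visit Sam
Sam → Tao
Tao → Ben
Ben → Kai
Kai → Ivy
Ivy → Cyd
Kai → Vic
Vic → Uma
Vic → Eli
Eli → Lou
Ben → Jae
Jae → Pia
Pia → Rex
Tao → Fay
Sam → Nia
Nia → Yul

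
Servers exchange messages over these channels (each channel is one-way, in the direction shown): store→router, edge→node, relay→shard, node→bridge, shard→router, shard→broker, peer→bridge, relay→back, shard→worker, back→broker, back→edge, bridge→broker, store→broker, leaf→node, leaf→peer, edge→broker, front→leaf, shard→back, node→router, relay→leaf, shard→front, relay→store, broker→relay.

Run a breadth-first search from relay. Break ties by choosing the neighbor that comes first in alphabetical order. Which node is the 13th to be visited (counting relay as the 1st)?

Visit relay; enqueue back, leaf, shard, store → queue [back, leaf, shard, store]
Visit back; enqueue broker, edge → queue [leaf, shard, store, broker, edge]
Visit leaf; enqueue node, peer → queue [shard, store, broker, edge, node, peer]
Visit shard; enqueue front, router, worker → queue [store, broker, edge, node, peer, front, router, worker]
Visit store → queue [broker, edge, node, peer, front, router, worker]
Visit broker → queue [edge, node, peer, front, router, worker]
Visit edge → queue [node, peer, front, router, worker]
Visit node; enqueue bridge → queue [peer, front, router, worker, bridge]
Visit peer → queue [front, router, worker, bridge]
Visit front → queue [router, worker, bridge]
Visit router → queue [worker, bridge]
Visit worker → queue [bridge]
Visit bridge → queue []

Visit order: relay, back, leaf, shard, store, broker, edge, node, peer, front, router, worker, bridge

bridge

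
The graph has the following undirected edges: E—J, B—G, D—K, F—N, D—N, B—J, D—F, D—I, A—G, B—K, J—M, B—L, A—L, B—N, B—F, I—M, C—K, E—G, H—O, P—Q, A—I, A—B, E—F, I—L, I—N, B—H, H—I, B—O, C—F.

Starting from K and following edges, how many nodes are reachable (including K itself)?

BFS from K visits: K, D, C, B, N, I, F, O, L, J, H, G, A, M, E
Reachable nodes: 15 of 17 total.

15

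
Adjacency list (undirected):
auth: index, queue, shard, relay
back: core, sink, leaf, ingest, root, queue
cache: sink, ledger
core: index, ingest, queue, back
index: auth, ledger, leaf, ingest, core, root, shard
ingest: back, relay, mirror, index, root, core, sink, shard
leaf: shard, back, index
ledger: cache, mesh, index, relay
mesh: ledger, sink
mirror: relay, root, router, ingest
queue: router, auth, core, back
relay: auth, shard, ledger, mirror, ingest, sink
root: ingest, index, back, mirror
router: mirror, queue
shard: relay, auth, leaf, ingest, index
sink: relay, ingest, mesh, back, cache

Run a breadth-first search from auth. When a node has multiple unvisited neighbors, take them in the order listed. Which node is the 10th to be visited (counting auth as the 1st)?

Visit auth; enqueue index, queue, shard, relay → queue [index, queue, shard, relay]
Visit index; enqueue ledger, leaf, ingest, core, root → queue [queue, shard, relay, ledger, leaf, ingest, core, root]
Visit queue; enqueue router, back → queue [shard, relay, ledger, leaf, ingest, core, root, router, back]
Visit shard → queue [relay, ledger, leaf, ingest, core, root, router, back]
Visit relay; enqueue mirror, sink → queue [ledger, leaf, ingest, core, root, router, back, mirror, sink]
Visit ledger; enqueue cache, mesh → queue [leaf, ingest, core, root, router, back, mirror, sink, cache, mesh]
Visit leaf → queue [ingest, core, root, router, back, mirror, sink, cache, mesh]
Visit ingest → queue [core, root, router, back, mirror, sink, cache, mesh]
Visit core → queue [root, router, back, mirror, sink, cache, mesh]
Visit root → queue [router, back, mirror, sink, cache, mesh]
Visit router → queue [back, mirror, sink, cache, mesh]
Visit back → queue [mirror, sink, cache, mesh]
Visit mirror → queue [sink, cache, mesh]
Visit sink → queue [cache, mesh]
Visit cache → queue [mesh]
Visit mesh → queue []

Visit order: auth, index, queue, shard, relay, ledger, leaf, ingest, core, root, router, back, mirror, sink, cache, mesh

root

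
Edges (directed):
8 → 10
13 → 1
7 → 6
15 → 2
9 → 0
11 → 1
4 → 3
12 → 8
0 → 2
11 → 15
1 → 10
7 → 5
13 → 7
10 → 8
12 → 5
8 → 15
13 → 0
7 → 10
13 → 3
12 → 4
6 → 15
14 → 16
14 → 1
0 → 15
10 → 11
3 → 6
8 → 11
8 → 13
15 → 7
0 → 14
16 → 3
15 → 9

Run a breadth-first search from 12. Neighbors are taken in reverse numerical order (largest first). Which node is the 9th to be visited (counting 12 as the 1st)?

3

Visit 12; enqueue 8, 5, 4 → queue [8, 5, 4]
Visit 8; enqueue 15, 13, 11, 10 → queue [5, 4, 15, 13, 11, 10]
Visit 5 → queue [4, 15, 13, 11, 10]
Visit 4; enqueue 3 → queue [15, 13, 11, 10, 3]
Visit 15; enqueue 9, 7, 2 → queue [13, 11, 10, 3, 9, 7, 2]
Visit 13; enqueue 1, 0 → queue [11, 10, 3, 9, 7, 2, 1, 0]
Visit 11 → queue [10, 3, 9, 7, 2, 1, 0]
Visit 10 → queue [3, 9, 7, 2, 1, 0]
Visit 3; enqueue 6 → queue [9, 7, 2, 1, 0, 6]
Visit 9 → queue [7, 2, 1, 0, 6]
Visit 7 → queue [2, 1, 0, 6]
Visit 2 → queue [1, 0, 6]
Visit 1 → queue [0, 6]
Visit 0; enqueue 14 → queue [6, 14]
Visit 6 → queue [14]
Visit 14; enqueue 16 → queue [16]
Visit 16 → queue []

Visit order: 12, 8, 5, 4, 15, 13, 11, 10, 3, 9, 7, 2, 1, 0, 6, 14, 16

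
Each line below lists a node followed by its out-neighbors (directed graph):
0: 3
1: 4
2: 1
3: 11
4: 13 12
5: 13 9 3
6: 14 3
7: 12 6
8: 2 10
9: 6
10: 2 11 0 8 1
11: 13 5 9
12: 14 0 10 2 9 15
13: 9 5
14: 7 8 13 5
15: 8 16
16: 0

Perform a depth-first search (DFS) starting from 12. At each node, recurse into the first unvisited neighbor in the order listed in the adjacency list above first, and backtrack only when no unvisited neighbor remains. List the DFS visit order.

12 14 7 6 3 11 13 9 5 8 2 1 4 10 0 15 16

Visit 12
12 → 14
14 → 7
7 → 6
6 → 3
3 → 11
11 → 13
13 → 9
13 → 5
14 → 8
8 → 2
2 → 1
1 → 4
8 → 10
10 → 0
12 → 15
15 → 16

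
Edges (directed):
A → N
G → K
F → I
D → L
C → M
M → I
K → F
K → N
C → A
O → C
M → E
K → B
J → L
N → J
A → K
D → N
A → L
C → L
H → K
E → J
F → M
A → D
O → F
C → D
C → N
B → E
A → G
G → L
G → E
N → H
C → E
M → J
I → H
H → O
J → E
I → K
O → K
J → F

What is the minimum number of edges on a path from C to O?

Level 0: C
Level 1: A, D, E, L, M, N
Level 2: G, H, I, J, K
Level 3: B, F, O
O first appears at level 3.

3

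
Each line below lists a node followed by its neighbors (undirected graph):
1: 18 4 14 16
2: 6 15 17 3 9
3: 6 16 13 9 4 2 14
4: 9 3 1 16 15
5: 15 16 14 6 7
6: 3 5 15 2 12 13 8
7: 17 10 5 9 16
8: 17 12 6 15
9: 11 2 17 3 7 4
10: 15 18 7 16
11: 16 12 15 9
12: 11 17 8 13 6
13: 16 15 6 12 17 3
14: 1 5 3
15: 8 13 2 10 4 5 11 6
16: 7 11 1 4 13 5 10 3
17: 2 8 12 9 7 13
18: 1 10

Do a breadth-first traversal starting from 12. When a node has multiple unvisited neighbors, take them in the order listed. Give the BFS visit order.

Visit 12; enqueue 11, 17, 8, 13, 6 → queue [11, 17, 8, 13, 6]
Visit 11; enqueue 16, 15, 9 → queue [17, 8, 13, 6, 16, 15, 9]
Visit 17; enqueue 2, 7 → queue [8, 13, 6, 16, 15, 9, 2, 7]
Visit 8 → queue [13, 6, 16, 15, 9, 2, 7]
Visit 13; enqueue 3 → queue [6, 16, 15, 9, 2, 7, 3]
Visit 6; enqueue 5 → queue [16, 15, 9, 2, 7, 3, 5]
Visit 16; enqueue 1, 4, 10 → queue [15, 9, 2, 7, 3, 5, 1, 4, 10]
Visit 15 → queue [9, 2, 7, 3, 5, 1, 4, 10]
Visit 9 → queue [2, 7, 3, 5, 1, 4, 10]
Visit 2 → queue [7, 3, 5, 1, 4, 10]
Visit 7 → queue [3, 5, 1, 4, 10]
Visit 3; enqueue 14 → queue [5, 1, 4, 10, 14]
Visit 5 → queue [1, 4, 10, 14]
Visit 1; enqueue 18 → queue [4, 10, 14, 18]
Visit 4 → queue [10, 14, 18]
Visit 10 → queue [14, 18]
Visit 14 → queue [18]
Visit 18 → queue []

12 11 17 8 13 6 16 15 9 2 7 3 5 1 4 10 14 18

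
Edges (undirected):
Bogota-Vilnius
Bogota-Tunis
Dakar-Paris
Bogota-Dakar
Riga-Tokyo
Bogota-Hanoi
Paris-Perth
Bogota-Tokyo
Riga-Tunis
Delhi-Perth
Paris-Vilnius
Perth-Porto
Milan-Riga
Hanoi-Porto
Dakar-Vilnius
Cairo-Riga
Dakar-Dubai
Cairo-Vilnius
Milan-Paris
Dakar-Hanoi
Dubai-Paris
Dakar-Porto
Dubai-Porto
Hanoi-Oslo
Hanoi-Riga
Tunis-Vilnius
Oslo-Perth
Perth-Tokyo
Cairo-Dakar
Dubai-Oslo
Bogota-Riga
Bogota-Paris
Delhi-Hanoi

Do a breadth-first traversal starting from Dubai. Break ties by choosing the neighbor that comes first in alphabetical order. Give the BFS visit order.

Visit Dubai; enqueue Dakar, Oslo, Paris, Porto → queue [Dakar, Oslo, Paris, Porto]
Visit Dakar; enqueue Bogota, Cairo, Hanoi, Vilnius → queue [Oslo, Paris, Porto, Bogota, Cairo, Hanoi, Vilnius]
Visit Oslo; enqueue Perth → queue [Paris, Porto, Bogota, Cairo, Hanoi, Vilnius, Perth]
Visit Paris; enqueue Milan → queue [Porto, Bogota, Cairo, Hanoi, Vilnius, Perth, Milan]
Visit Porto → queue [Bogota, Cairo, Hanoi, Vilnius, Perth, Milan]
Visit Bogota; enqueue Riga, Tokyo, Tunis → queue [Cairo, Hanoi, Vilnius, Perth, Milan, Riga, Tokyo, Tunis]
Visit Cairo → queue [Hanoi, Vilnius, Perth, Milan, Riga, Tokyo, Tunis]
Visit Hanoi; enqueue Delhi → queue [Vilnius, Perth, Milan, Riga, Tokyo, Tunis, Delhi]
Visit Vilnius → queue [Perth, Milan, Riga, Tokyo, Tunis, Delhi]
Visit Perth → queue [Milan, Riga, Tokyo, Tunis, Delhi]
Visit Milan → queue [Riga, Tokyo, Tunis, Delhi]
Visit Riga → queue [Tokyo, Tunis, Delhi]
Visit Tokyo → queue [Tunis, Delhi]
Visit Tunis → queue [Delhi]
Visit Delhi → queue []

Dubai -> Dakar -> Oslo -> Paris -> Porto -> Bogota -> Cairo -> Hanoi -> Vilnius -> Perth -> Milan -> Riga -> Tokyo -> Tunis -> Delhi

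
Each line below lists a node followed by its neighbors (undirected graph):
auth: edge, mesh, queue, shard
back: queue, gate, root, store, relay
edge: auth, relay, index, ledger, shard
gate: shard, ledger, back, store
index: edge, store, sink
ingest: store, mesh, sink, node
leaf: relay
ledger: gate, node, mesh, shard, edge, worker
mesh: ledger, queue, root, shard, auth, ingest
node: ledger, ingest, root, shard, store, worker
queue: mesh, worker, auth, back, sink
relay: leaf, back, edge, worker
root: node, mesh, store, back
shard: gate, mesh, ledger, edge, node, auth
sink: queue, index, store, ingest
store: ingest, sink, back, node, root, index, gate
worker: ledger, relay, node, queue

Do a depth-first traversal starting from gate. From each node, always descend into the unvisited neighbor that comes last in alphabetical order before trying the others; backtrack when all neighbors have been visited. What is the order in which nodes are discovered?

gate store sink queue worker relay leaf edge shard node root mesh ledger ingest auth back index

Visit gate
gate → store
store → sink
sink → queue
queue → worker
worker → relay
relay → leaf
relay → edge
edge → shard
shard → node
node → root
root → mesh
mesh → ledger
mesh → ingest
mesh → auth
root → back
edge → index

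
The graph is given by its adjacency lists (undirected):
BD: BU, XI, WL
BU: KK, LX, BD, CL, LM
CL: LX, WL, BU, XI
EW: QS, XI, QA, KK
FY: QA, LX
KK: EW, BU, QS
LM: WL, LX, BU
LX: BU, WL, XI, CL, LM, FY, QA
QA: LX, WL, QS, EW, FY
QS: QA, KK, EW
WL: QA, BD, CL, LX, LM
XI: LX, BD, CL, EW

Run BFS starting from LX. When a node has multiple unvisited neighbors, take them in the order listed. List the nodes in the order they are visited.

Visit LX; enqueue BU, WL, XI, CL, LM, FY, QA → queue [BU, WL, XI, CL, LM, FY, QA]
Visit BU; enqueue KK, BD → queue [WL, XI, CL, LM, FY, QA, KK, BD]
Visit WL → queue [XI, CL, LM, FY, QA, KK, BD]
Visit XI; enqueue EW → queue [CL, LM, FY, QA, KK, BD, EW]
Visit CL → queue [LM, FY, QA, KK, BD, EW]
Visit LM → queue [FY, QA, KK, BD, EW]
Visit FY → queue [QA, KK, BD, EW]
Visit QA; enqueue QS → queue [KK, BD, EW, QS]
Visit KK → queue [BD, EW, QS]
Visit BD → queue [EW, QS]
Visit EW → queue [QS]
Visit QS → queue []

LX → BU → WL → XI → CL → LM → FY → QA → KK → BD → EW → QS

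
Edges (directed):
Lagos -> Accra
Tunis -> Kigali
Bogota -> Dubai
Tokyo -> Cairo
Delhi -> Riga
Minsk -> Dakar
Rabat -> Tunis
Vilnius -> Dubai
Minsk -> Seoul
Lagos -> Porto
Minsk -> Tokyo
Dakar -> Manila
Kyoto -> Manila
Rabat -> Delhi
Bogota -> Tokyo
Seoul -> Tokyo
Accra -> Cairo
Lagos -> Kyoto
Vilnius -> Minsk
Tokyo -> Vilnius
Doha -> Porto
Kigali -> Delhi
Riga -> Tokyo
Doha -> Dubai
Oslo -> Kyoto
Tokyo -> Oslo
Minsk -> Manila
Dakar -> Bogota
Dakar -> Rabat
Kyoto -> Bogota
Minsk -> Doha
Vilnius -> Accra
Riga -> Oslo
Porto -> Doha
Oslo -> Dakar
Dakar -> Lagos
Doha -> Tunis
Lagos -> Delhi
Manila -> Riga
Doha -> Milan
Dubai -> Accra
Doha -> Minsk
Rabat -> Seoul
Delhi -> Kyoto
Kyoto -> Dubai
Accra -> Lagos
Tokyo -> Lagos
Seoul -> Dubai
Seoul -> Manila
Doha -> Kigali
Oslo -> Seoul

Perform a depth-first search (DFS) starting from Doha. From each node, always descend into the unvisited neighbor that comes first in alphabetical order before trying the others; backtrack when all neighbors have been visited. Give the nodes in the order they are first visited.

Doha → Dubai → Accra → Cairo → Lagos → Delhi → Kyoto → Bogota → Tokyo → Oslo → Dakar → Manila → Riga → Rabat → Seoul → Tunis → Kigali → Vilnius → Minsk → Porto → Milan

Visit Doha
Doha → Dubai
Dubai → Accra
Accra → Cairo
Accra → Lagos
Lagos → Delhi
Delhi → Kyoto
Kyoto → Bogota
Bogota → Tokyo
Tokyo → Oslo
Oslo → Dakar
Dakar → Manila
Manila → Riga
Dakar → Rabat
Rabat → Seoul
Rabat → Tunis
Tunis → Kigali
Tokyo → Vilnius
Vilnius → Minsk
Lagos → Porto
Doha → Milan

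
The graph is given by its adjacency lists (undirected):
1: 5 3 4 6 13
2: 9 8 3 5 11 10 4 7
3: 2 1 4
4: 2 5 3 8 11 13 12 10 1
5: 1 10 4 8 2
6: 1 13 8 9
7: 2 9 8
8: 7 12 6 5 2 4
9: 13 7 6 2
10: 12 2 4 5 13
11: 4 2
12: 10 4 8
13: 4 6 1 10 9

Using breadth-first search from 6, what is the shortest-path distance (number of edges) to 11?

3

Level 0: 6
Level 1: 1, 8, 9, 13
Level 2: 2, 3, 4, 5, 7, 10, 12
Level 3: 11
11 first appears at level 3.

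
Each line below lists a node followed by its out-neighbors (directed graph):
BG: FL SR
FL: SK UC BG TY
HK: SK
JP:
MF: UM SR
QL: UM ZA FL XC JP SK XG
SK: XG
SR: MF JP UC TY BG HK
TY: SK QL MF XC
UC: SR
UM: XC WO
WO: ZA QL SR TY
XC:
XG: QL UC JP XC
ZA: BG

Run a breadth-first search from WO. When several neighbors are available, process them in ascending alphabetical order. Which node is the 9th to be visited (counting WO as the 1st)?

Visit WO; enqueue QL, SR, TY, ZA → queue [QL, SR, TY, ZA]
Visit QL; enqueue FL, JP, SK, UM, XC, XG → queue [SR, TY, ZA, FL, JP, SK, UM, XC, XG]
Visit SR; enqueue BG, HK, MF, UC → queue [TY, ZA, FL, JP, SK, UM, XC, XG, BG, HK, MF, UC]
Visit TY → queue [ZA, FL, JP, SK, UM, XC, XG, BG, HK, MF, UC]
Visit ZA → queue [FL, JP, SK, UM, XC, XG, BG, HK, MF, UC]
Visit FL → queue [JP, SK, UM, XC, XG, BG, HK, MF, UC]
Visit JP → queue [SK, UM, XC, XG, BG, HK, MF, UC]
Visit SK → queue [UM, XC, XG, BG, HK, MF, UC]
Visit UM → queue [XC, XG, BG, HK, MF, UC]
Visit XC → queue [XG, BG, HK, MF, UC]
Visit XG → queue [BG, HK, MF, UC]
Visit BG → queue [HK, MF, UC]
Visit HK → queue [MF, UC]
Visit MF → queue [UC]
Visit UC → queue []

Visit order: WO, QL, SR, TY, ZA, FL, JP, SK, UM, XC, XG, BG, HK, MF, UC

UM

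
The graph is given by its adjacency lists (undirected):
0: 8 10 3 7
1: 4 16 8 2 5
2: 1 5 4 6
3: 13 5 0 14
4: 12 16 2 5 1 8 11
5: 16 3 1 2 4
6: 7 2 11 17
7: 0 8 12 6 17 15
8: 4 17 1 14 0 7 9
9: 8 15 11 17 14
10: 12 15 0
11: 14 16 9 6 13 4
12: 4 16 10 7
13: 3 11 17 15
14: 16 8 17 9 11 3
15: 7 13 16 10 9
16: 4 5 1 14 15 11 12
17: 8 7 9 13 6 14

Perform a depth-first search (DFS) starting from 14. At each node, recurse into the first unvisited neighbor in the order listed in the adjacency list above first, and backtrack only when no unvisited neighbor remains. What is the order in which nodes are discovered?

Visit 14
14 → 16
16 → 4
4 → 12
12 → 10
10 → 15
15 → 7
7 → 0
0 → 8
8 → 17
17 → 9
9 → 11
11 → 6
6 → 2
2 → 1
1 → 5
5 → 3
3 → 13

14 16 4 12 10 15 7 0 8 17 9 11 6 2 1 5 3 13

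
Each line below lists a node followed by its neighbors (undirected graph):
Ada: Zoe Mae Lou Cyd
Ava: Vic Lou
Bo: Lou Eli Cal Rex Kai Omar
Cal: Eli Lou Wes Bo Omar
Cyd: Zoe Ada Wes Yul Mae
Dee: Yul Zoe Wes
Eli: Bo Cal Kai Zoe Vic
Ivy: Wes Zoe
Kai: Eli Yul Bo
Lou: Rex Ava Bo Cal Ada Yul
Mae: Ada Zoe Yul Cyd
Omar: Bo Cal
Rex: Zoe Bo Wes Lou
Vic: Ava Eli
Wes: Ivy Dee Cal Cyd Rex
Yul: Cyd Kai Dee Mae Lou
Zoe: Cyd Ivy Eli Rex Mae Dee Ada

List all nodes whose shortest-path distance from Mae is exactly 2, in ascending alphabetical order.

Dee, Eli, Ivy, Kai, Lou, Rex, Wes

Level 0: Mae
Level 1: Ada, Cyd, Yul, Zoe
Level 2: Dee, Eli, Ivy, Kai, Lou, Rex, Wes
Level 3: Ava, Bo, Cal, Vic
Level 4: Omar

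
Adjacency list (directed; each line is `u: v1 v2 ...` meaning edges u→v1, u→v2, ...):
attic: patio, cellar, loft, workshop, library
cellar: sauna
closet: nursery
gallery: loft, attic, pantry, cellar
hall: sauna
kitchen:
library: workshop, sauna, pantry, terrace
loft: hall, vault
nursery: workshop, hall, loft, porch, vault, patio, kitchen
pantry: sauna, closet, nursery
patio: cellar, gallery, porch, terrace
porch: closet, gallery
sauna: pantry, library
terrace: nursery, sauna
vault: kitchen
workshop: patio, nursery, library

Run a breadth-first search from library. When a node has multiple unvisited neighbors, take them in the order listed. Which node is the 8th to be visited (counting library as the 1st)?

closet

Visit library; enqueue workshop, sauna, pantry, terrace → queue [workshop, sauna, pantry, terrace]
Visit workshop; enqueue patio, nursery → queue [sauna, pantry, terrace, patio, nursery]
Visit sauna → queue [pantry, terrace, patio, nursery]
Visit pantry; enqueue closet → queue [terrace, patio, nursery, closet]
Visit terrace → queue [patio, nursery, closet]
Visit patio; enqueue cellar, gallery, porch → queue [nursery, closet, cellar, gallery, porch]
Visit nursery; enqueue hall, loft, vault, kitchen → queue [closet, cellar, gallery, porch, hall, loft, vault, kitchen]
Visit closet → queue [cellar, gallery, porch, hall, loft, vault, kitchen]
Visit cellar → queue [gallery, porch, hall, loft, vault, kitchen]
Visit gallery; enqueue attic → queue [porch, hall, loft, vault, kitchen, attic]
Visit porch → queue [hall, loft, vault, kitchen, attic]
Visit hall → queue [loft, vault, kitchen, attic]
Visit loft → queue [vault, kitchen, attic]
Visit vault → queue [kitchen, attic]
Visit kitchen → queue [attic]
Visit attic → queue []

Visit order: library, workshop, sauna, pantry, terrace, patio, nursery, closet, cellar, gallery, porch, hall, loft, vault, kitchen, attic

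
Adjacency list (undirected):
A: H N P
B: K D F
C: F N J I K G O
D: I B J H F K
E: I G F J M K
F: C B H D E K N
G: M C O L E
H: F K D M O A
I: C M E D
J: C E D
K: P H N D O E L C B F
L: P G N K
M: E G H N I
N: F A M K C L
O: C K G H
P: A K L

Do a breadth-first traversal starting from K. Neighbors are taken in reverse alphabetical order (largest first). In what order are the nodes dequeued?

Visit K; enqueue P, O, N, L, H, F, E, D, C, B → queue [P, O, N, L, H, F, E, D, C, B]
Visit P; enqueue A → queue [O, N, L, H, F, E, D, C, B, A]
Visit O; enqueue G → queue [N, L, H, F, E, D, C, B, A, G]
Visit N; enqueue M → queue [L, H, F, E, D, C, B, A, G, M]
Visit L → queue [H, F, E, D, C, B, A, G, M]
Visit H → queue [F, E, D, C, B, A, G, M]
Visit F → queue [E, D, C, B, A, G, M]
Visit E; enqueue J, I → queue [D, C, B, A, G, M, J, I]
Visit D → queue [C, B, A, G, M, J, I]
Visit C → queue [B, A, G, M, J, I]
Visit B → queue [A, G, M, J, I]
Visit A → queue [G, M, J, I]
Visit G → queue [M, J, I]
Visit M → queue [J, I]
Visit J → queue [I]
Visit I → queue []

K, P, O, N, L, H, F, E, D, C, B, A, G, M, J, I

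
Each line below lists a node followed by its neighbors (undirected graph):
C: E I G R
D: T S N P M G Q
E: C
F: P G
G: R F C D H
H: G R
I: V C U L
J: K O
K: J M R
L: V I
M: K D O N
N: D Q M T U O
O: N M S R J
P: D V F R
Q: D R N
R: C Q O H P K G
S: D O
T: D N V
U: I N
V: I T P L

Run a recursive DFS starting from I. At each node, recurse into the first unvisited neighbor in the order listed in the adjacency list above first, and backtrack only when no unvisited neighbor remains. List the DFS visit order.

Visit I
I → V
V → T
T → D
D → S
S → O
O → N
N → Q
Q → R
R → C
C → E
C → G
G → F
F → P
G → H
R → K
K → J
K → M
N → U
V → L

I V T D S O N Q R C E G F P H K J M U L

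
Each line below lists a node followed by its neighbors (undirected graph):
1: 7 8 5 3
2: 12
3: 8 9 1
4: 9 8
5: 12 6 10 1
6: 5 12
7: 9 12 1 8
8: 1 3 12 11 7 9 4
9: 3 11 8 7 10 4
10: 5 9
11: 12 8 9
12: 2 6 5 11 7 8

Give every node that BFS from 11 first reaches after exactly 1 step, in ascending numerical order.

Level 0: 11
Level 1: 8, 9, 12
Level 2: 1, 2, 3, 4, 5, 6, 7, 10

8, 9, 12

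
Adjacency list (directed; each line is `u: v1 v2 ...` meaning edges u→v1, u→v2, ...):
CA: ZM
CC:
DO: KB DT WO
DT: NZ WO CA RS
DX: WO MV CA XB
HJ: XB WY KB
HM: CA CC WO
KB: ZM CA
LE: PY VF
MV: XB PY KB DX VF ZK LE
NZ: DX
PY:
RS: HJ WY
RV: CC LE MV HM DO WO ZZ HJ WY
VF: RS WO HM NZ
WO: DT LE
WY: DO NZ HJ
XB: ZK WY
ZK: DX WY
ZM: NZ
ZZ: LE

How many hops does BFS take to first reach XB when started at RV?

2

Level 0: RV
Level 1: CC, DO, HJ, HM, LE, MV, WO, WY, ZZ
Level 2: CA, DT, DX, KB, NZ, PY, VF, XB, ZK
Level 3: RS, ZM
XB first appears at level 2.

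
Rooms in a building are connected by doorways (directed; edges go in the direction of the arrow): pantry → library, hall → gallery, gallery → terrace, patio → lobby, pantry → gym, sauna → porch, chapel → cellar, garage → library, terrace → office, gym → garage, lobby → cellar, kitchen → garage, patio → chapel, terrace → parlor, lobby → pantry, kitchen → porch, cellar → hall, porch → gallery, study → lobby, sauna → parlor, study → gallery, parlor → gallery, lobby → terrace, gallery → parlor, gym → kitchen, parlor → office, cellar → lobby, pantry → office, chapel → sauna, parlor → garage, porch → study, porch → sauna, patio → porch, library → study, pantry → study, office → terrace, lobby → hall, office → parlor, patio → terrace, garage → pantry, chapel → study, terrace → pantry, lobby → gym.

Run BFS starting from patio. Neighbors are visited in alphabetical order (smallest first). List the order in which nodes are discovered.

Visit patio; enqueue chapel, lobby, porch, terrace → queue [chapel, lobby, porch, terrace]
Visit chapel; enqueue cellar, sauna, study → queue [lobby, porch, terrace, cellar, sauna, study]
Visit lobby; enqueue gym, hall, pantry → queue [porch, terrace, cellar, sauna, study, gym, hall, pantry]
Visit porch; enqueue gallery → queue [terrace, cellar, sauna, study, gym, hall, pantry, gallery]
Visit terrace; enqueue office, parlor → queue [cellar, sauna, study, gym, hall, pantry, gallery, office, parlor]
Visit cellar → queue [sauna, study, gym, hall, pantry, gallery, office, parlor]
Visit sauna → queue [study, gym, hall, pantry, gallery, office, parlor]
Visit study → queue [gym, hall, pantry, gallery, office, parlor]
Visit gym; enqueue garage, kitchen → queue [hall, pantry, gallery, office, parlor, garage, kitchen]
Visit hall → queue [pantry, gallery, office, parlor, garage, kitchen]
Visit pantry; enqueue library → queue [gallery, office, parlor, garage, kitchen, library]
Visit gallery → queue [office, parlor, garage, kitchen, library]
Visit office → queue [parlor, garage, kitchen, library]
Visit parlor → queue [garage, kitchen, library]
Visit garage → queue [kitchen, library]
Visit kitchen → queue [library]
Visit library → queue []

patio → chapel → lobby → porch → terrace → cellar → sauna → study → gym → hall → pantry → gallery → office → parlor → garage → kitchen → library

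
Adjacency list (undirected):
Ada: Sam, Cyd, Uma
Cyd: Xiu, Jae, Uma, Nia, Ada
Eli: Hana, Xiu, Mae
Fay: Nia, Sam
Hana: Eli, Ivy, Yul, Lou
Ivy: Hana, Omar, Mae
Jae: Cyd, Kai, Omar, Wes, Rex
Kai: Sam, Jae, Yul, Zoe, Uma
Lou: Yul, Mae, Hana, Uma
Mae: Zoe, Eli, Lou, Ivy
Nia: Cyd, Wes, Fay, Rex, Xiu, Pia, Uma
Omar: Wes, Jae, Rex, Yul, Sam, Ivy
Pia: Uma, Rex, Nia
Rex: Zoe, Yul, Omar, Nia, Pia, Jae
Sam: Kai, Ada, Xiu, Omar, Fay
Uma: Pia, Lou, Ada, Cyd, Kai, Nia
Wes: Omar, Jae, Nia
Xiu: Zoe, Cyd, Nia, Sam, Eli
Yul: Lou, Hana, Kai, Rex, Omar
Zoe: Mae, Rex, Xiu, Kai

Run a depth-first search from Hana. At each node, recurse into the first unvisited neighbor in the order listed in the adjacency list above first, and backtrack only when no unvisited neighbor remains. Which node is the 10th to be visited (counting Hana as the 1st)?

Visit Hana
Hana → Eli
Eli → Xiu
Xiu → Zoe
Zoe → Mae
Mae → Lou
Lou → Yul
Yul → Kai
Kai → Sam
Sam → Ada
Ada → Cyd
Cyd → Jae
Jae → Omar
Omar → Wes
Wes → Nia
Nia → Fay
Nia → Rex
Rex → Pia
Pia → Uma
Omar → Ivy

Visit order: Hana, Eli, Xiu, Zoe, Mae, Lou, Yul, Kai, Sam, Ada, Cyd, Jae, Omar, Wes, Nia, Fay, Rex, Pia, Uma, Ivy

Ada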